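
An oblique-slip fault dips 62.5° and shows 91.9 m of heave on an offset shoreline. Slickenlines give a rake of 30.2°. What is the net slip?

dip-slip = heave / cos(dip) = 91.9 / cos(62.5°) = 199 m
net slip = dip-slip / sin(rake) = 199 / sin(30.2°) = 396 m

396 m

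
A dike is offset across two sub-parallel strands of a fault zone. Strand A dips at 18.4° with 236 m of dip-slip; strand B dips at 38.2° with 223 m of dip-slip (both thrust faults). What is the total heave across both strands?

heave_A = 236 × cos(18.4°) = 223.9 m
heave_B = 223 × cos(38.2°) = 175.2 m
total = 223.9 + 175.2 = 399 m

399 m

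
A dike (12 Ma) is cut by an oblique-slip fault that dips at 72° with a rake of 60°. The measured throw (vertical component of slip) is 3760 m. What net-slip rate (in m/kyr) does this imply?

dip-slip = throw / sin(dip) = 3760 / sin(72°) = 3953 m
net slip = dip-slip / sin(rake) = 3953 / sin(60°) = 4565 m
rate = 4565 m / 12 Ma = 0.000380 m/yr = 0.380 m/kyr

0.380 m/kyr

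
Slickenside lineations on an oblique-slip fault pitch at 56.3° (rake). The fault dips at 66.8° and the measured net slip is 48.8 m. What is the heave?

dip-slip = net slip × sin(rake) = 48.8 m × sin(56.3°) = 40.60 m
heave = dip-slip × cos(dip) = 40.60 × cos(66.8°) = 16 m

16 m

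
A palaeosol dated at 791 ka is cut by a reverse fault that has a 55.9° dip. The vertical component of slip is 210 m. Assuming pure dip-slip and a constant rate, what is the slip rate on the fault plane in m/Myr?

dip-slip = throw / sin(dip) = 210 m / sin(55.9°) = 253.6 m
rate = 253.6 m / 791 ka = 0.000321 m/yr = 321 m/Myr

321 m/Myr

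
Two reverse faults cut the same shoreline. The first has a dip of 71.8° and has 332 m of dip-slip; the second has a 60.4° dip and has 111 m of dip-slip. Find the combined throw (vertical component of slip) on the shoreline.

throw_A = 332 × sin(71.8°) = 315.4 m
throw_B = 111 × sin(60.4°) = 96.51 m
total = 315.4 + 96.51 = 412 m

412 m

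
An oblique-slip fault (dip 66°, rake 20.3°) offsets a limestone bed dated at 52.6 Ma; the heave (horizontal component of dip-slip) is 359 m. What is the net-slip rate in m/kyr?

dip-slip = heave / cos(dip) = 359 / cos(66°) = 882.6 m
net slip = dip-slip / sin(rake) = 882.6 / sin(20.3°) = 2544 m
rate = 2544 m / 52.6 Ma = 0.0000484 m/yr = 0.0484 m/kyr

0.0484 m/kyr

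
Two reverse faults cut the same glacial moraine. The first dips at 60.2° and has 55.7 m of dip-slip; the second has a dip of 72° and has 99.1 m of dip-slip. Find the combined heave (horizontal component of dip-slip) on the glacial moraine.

58.3 m

heave_A = 55.7 × cos(60.2°) = 27.68 m
heave_B = 99.1 × cos(72°) = 30.62 m
total = 27.68 + 30.62 = 58.3 m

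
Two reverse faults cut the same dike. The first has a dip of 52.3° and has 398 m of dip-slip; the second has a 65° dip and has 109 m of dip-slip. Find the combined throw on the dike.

throw_A = 398 × sin(52.3°) = 314.9 m
throw_B = 109 × sin(65°) = 98.79 m
total = 314.9 + 98.79 = 414 m

414 m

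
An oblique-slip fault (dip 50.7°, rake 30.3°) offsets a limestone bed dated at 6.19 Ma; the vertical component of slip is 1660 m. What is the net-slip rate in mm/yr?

dip-slip = throw / sin(dip) = 1660 / sin(50.7°) = 2145 m
net slip = dip-slip / sin(rake) = 2145 / sin(30.3°) = 4252 m
rate = 4252 m / 6.19 Ma = 0.000687 m/yr = 0.687 mm/yr

0.687 mm/yr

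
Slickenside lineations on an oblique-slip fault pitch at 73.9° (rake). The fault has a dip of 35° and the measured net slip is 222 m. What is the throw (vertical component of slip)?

dip-slip = net slip × sin(rake) = 222 m × sin(73.9°) = 213.3 m
throw = dip-slip × sin(dip) = 213.3 × sin(35°) = 122 m

122 m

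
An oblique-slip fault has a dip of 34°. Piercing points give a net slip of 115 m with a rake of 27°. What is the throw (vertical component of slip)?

dip-slip = net slip × sin(rake) = 115 m × sin(27°) = 52.21 m
throw = dip-slip × sin(dip) = 52.21 × sin(34°) = 29.2 m

29.2 m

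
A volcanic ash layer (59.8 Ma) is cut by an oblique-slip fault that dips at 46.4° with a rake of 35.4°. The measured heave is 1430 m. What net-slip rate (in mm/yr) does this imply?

0.0599 mm/yr

dip-slip = heave / cos(dip) = 1430 / cos(46.4°) = 2074 m
net slip = dip-slip / sin(rake) = 2074 / sin(35.4°) = 3580 m
rate = 3580 m / 59.8 Ma = 0.0000599 m/yr = 0.0599 mm/yr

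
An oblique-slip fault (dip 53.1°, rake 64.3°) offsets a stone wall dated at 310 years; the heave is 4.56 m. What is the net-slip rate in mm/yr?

dip-slip = heave / cos(dip) = 4.56 / cos(53.1°) = 7.595 m
net slip = dip-slip / sin(rake) = 7.595 / sin(64.3°) = 8.428 m
rate = 8.428 m / 310 years = 0.0272 m/yr = 27.2 mm/yr

27.2 mm/yr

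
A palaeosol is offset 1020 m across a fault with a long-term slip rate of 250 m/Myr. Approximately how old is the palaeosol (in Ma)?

age = offset / rate = 1020 m / (250 m/Myr) = 4.08e+06 yr = 4.08 Ma

4.08 Ma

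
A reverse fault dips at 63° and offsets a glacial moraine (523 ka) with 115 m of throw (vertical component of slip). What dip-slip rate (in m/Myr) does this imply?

247 m/Myr

dip-slip = throw / sin(dip) = 115 m / sin(63°) = 129.1 m
rate = 129.1 m / 523 ka = 0.000247 m/yr = 247 m/Myr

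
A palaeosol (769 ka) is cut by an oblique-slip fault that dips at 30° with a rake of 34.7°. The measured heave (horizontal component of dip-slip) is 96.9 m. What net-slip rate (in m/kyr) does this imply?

0.256 m/kyr

dip-slip = heave / cos(dip) = 96.9 / cos(30°) = 111.9 m
net slip = dip-slip / sin(rake) = 111.9 / sin(34.7°) = 196.5 m
rate = 196.5 m / 769 ka = 0.000256 m/yr = 0.256 m/kyr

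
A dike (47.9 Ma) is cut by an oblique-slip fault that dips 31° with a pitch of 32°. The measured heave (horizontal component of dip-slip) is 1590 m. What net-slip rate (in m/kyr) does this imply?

dip-slip = heave / cos(dip) = 1590 / cos(31°) = 1855 m
net slip = dip-slip / sin(rake) = 1855 / sin(32°) = 3500 m
rate = 3500 m / 47.9 Ma = 0.0000731 m/yr = 0.0731 m/kyr

0.0731 m/kyr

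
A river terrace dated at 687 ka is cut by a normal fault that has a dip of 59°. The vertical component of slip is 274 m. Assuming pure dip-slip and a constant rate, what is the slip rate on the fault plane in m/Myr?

dip-slip = throw / sin(dip) = 274 m / sin(59°) = 319.7 m
rate = 319.7 m / 687 ka = 0.000465 m/yr = 465 m/Myr

465 m/Myr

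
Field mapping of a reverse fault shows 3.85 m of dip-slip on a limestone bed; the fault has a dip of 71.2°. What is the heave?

1.24 m

heave = dip-slip × cos(dip) = 3.85 m × cos(71.2°) = 1.24 m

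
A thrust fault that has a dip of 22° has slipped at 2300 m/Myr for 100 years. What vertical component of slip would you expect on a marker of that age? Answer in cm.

8.62 cm

dip-slip = rate × time = 2300 m/Myr × 100 years = 0.2300 m
throw = dip-slip × sin(dip) = 0.2300 × sin(22°) = 0.0862 m = 8.62 cm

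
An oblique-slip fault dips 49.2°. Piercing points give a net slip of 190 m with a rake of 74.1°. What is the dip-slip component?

183 m

dip-slip = net slip × sin(rake) = 190 m × sin(74.1°) = 183 m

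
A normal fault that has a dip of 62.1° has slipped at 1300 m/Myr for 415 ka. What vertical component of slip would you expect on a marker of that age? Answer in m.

dip-slip = rate × time = 1300 m/Myr × 415 ka = 539.5 m
throw = dip-slip × sin(dip) = 539.5 × sin(62.1°) = 477 m

477 m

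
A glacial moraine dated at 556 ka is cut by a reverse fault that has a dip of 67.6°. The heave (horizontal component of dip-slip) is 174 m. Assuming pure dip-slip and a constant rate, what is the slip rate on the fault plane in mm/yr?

0.821 mm/yr

dip-slip = heave / cos(dip) = 174 m / cos(67.6°) = 456.6 m
rate = 456.6 m / 556 ka = 0.000821 m/yr = 0.821 mm/yr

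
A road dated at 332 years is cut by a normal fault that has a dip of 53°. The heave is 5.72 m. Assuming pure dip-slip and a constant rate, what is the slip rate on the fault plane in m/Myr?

dip-slip = heave / cos(dip) = 5.72 m / cos(53°) = 9.505 m
rate = 9.505 m / 332 years = 0.0286 m/yr = 28600 m/Myr

28600 m/Myr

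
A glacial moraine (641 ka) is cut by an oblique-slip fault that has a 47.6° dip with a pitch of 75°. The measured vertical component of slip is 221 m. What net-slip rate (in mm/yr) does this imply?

dip-slip = throw / sin(dip) = 221 / sin(47.6°) = 299.3 m
net slip = dip-slip / sin(rake) = 299.3 / sin(75°) = 309.8 m
rate = 309.8 m / 641 ka = 0.000483 m/yr = 0.483 mm/yr

0.483 mm/yr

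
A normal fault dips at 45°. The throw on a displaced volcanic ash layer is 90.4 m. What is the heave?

90.4 m

heave = throw / tan(dip) = 90.4 / tan(45°) = 90.4 m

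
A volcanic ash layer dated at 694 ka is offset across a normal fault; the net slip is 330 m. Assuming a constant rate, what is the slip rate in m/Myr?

rate = 330 m / 694 ka = 0.000476 m/yr = 476 m/Myr

476 m/Myr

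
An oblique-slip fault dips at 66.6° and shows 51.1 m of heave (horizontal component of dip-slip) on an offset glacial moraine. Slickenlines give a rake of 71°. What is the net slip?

136 m

dip-slip = heave / cos(dip) = 51.1 / cos(66.6°) = 128.7 m
net slip = dip-slip / sin(rake) = 128.7 / sin(71°) = 136 m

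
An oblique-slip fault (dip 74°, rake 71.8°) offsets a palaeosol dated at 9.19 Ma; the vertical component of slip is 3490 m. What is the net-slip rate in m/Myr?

dip-slip = throw / sin(dip) = 3490 / sin(74°) = 3631 m
net slip = dip-slip / sin(rake) = 3631 / sin(71.8°) = 3822 m
rate = 3822 m / 9.19 Ma = 0.000416 m/yr = 416 m/Myr

416 m/Myr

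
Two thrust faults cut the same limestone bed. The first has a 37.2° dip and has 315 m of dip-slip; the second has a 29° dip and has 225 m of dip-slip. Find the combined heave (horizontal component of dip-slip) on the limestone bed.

heave_A = 315 × cos(37.2°) = 250.9 m
heave_B = 225 × cos(29°) = 196.8 m
total = 250.9 + 196.8 = 448 m

448 m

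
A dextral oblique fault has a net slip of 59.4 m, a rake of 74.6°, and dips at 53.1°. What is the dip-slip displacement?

57.3 m

dip-slip = net slip × sin(rake) = 59.4 m × sin(74.6°) = 57.3 m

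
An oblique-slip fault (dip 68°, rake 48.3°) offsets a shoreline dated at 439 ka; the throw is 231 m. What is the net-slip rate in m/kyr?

0.760 m/kyr

dip-slip = throw / sin(dip) = 231 / sin(68°) = 249.1 m
net slip = dip-slip / sin(rake) = 249.1 / sin(48.3°) = 333.7 m
rate = 333.7 m / 439 ka = 0.000760 m/yr = 0.760 m/kyr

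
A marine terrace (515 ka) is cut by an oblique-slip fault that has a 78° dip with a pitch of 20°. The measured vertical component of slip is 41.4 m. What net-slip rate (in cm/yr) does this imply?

dip-slip = throw / sin(dip) = 41.4 / sin(78°) = 42.32 m
net slip = dip-slip / sin(rake) = 42.32 / sin(20°) = 123.7 m
rate = 123.7 m / 515 ka = 0.000240 m/yr = 0.0240 cm/yr

0.0240 cm/yr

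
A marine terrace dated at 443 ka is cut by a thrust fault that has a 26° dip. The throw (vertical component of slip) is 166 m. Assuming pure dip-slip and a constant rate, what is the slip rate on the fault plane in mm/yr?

0.855 mm/yr

dip-slip = throw / sin(dip) = 166 m / sin(26°) = 378.7 m
rate = 378.7 m / 443 ka = 0.000855 m/yr = 0.855 mm/yr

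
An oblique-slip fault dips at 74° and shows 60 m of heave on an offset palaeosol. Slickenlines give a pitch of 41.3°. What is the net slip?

dip-slip = heave / cos(dip) = 60 / cos(74°) = 217.7 m
net slip = dip-slip / sin(rake) = 217.7 / sin(41.3°) = 330 m

330 m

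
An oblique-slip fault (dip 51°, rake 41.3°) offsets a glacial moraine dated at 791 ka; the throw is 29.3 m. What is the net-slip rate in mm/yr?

dip-slip = throw / sin(dip) = 29.3 / sin(51°) = 37.70 m
net slip = dip-slip / sin(rake) = 37.70 / sin(41.3°) = 57.12 m
rate = 57.12 m / 791 ka = 0.0000722 m/yr = 0.0722 mm/yr

0.0722 mm/yr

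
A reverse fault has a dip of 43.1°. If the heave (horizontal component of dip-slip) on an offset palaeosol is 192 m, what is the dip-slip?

dip-slip = heave / cos(dip) = 192 / cos(43.1°) = 263 m

263 m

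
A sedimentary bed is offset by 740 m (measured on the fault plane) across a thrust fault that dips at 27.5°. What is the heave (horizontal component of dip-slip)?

heave = dip-slip × cos(dip) = 740 m × cos(27.5°) = 656 m

656 m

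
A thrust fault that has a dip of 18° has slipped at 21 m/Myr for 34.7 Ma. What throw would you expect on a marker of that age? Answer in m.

dip-slip = rate × time = 21 m/Myr × 34.7 Ma = 728.7 m
throw = dip-slip × sin(dip) = 728.7 × sin(18°) = 225 m

225 m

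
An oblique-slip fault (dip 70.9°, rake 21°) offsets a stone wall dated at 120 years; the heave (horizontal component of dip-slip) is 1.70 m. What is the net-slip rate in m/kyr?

121 m/kyr

dip-slip = heave / cos(dip) = 1.70 / cos(70.9°) = 5.195 m
net slip = dip-slip / sin(rake) = 5.195 / sin(21°) = 14.50 m
rate = 14.50 m / 120 years = 0.121 m/yr = 121 m/kyr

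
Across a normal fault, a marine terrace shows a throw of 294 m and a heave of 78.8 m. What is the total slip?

net slip = √(throw² + heave²) = √(294² + 78.8²) = 304 m

304 m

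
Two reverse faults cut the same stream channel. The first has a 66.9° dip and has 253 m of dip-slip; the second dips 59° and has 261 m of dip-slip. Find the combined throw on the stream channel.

throw_A = 253 × sin(66.9°) = 232.7 m
throw_B = 261 × sin(59°) = 223.7 m
total = 232.7 + 223.7 = 456 m

456 m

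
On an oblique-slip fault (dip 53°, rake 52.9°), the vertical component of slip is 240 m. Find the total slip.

dip-slip = throw / sin(dip) = 240 / sin(53°) = 300.5 m
net slip = dip-slip / sin(rake) = 300.5 / sin(52.9°) = 377 m

377 m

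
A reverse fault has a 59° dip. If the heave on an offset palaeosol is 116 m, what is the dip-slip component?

dip-slip = heave / cos(dip) = 116 / cos(59°) = 225 m

225 m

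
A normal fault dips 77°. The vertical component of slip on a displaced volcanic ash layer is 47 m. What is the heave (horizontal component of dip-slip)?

heave = throw / tan(dip) = 47 / tan(77°) = 10.9 m

10.9 m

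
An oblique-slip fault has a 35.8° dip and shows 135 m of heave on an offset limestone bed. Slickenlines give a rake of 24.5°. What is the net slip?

dip-slip = heave / cos(dip) = 135 / cos(35.8°) = 166.4 m
net slip = dip-slip / sin(rake) = 166.4 / sin(24.5°) = 401 m

401 m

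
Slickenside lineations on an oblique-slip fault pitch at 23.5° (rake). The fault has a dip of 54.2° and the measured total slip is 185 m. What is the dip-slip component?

dip-slip = net slip × sin(rake) = 185 m × sin(23.5°) = 73.8 m

73.8 m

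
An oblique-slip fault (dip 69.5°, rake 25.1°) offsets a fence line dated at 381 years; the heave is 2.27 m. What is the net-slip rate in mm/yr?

40.1 mm/yr

dip-slip = heave / cos(dip) = 2.27 / cos(69.5°) = 6.482 m
net slip = dip-slip / sin(rake) = 6.482 / sin(25.1°) = 15.28 m
rate = 15.28 m / 381 years = 0.0401 m/yr = 40.1 mm/yr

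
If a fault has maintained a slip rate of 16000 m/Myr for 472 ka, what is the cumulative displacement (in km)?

slip = rate × time = 16000 m/Myr × 472 ka = 7550 m = 7.55 km

7.55 km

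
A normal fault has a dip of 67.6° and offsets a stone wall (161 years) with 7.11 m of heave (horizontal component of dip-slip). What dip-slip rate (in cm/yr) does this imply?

dip-slip = heave / cos(dip) = 7.11 m / cos(67.6°) = 18.66 m
rate = 18.66 m / 161 years = 0.116 m/yr = 11.6 cm/yr

11.6 cm/yr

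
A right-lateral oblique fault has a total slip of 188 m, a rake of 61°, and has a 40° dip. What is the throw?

106 m

dip-slip = net slip × sin(rake) = 188 m × sin(61°) = 164.4 m
throw = dip-slip × sin(dip) = 164.4 × sin(40°) = 106 m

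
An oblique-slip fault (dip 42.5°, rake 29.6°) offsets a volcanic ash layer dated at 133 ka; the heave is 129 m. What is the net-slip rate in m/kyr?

2.66 m/kyr

dip-slip = heave / cos(dip) = 129 / cos(42.5°) = 175 m
net slip = dip-slip / sin(rake) = 175 / sin(29.6°) = 354.2 m
rate = 354.2 m / 133 ka = 0.00266 m/yr = 2.66 m/kyr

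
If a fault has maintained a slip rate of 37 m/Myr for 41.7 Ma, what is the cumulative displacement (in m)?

slip = rate × time = 37 m/Myr × 41.7 Ma = 1540 m

1540 m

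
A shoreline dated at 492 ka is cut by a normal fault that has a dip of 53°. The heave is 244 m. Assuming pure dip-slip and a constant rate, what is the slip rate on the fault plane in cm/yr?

0.0824 cm/yr

dip-slip = heave / cos(dip) = 244 m / cos(53°) = 405.4 m
rate = 405.4 m / 492 ka = 0.000824 m/yr = 0.0824 cm/yr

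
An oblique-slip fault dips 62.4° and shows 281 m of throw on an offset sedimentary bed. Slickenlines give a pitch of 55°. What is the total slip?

387 m

dip-slip = throw / sin(dip) = 281 / sin(62.4°) = 317.1 m
net slip = dip-slip / sin(rake) = 317.1 / sin(55°) = 387 m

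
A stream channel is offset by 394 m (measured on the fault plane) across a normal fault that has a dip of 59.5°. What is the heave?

heave = dip-slip × cos(dip) = 394 m × cos(59.5°) = 200 m

200 m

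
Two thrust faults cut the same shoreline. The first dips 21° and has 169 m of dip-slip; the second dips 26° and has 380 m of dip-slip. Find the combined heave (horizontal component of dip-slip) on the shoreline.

heave_A = 169 × cos(21°) = 157.8 m
heave_B = 380 × cos(26°) = 341.5 m
total = 157.8 + 341.5 = 499 m

499 m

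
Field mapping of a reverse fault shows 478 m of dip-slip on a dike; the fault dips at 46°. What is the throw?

344 m

throw = dip-slip × sin(dip) = 478 m × sin(46°) = 344 m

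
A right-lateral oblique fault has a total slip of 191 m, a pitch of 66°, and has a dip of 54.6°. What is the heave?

101 m

dip-slip = net slip × sin(rake) = 191 m × sin(66°) = 174.5 m
heave = dip-slip × cos(dip) = 174.5 × cos(54.6°) = 101 m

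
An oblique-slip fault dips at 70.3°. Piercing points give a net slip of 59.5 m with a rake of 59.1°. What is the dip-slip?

dip-slip = net slip × sin(rake) = 59.5 m × sin(59.1°) = 51.1 m

51.1 m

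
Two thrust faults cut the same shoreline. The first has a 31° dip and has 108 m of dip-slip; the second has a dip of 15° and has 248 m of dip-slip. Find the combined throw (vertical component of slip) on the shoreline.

throw_A = 108 × sin(31°) = 55.62 m
throw_B = 248 × sin(15°) = 64.19 m
total = 55.62 + 64.19 = 120 m

120 m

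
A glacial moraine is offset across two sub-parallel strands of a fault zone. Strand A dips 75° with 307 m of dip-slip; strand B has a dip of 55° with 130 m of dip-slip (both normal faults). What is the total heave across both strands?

154 m

heave_A = 307 × cos(75°) = 79.46 m
heave_B = 130 × cos(55°) = 74.56 m
total = 79.46 + 74.56 = 154 m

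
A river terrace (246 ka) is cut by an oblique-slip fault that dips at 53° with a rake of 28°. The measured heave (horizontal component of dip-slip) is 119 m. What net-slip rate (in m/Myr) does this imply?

dip-slip = heave / cos(dip) = 119 / cos(53°) = 197.7 m
net slip = dip-slip / sin(rake) = 197.7 / sin(28°) = 421.2 m
rate = 421.2 m / 246 ka = 0.00171 m/yr = 1710 m/Myr

1710 m/Myr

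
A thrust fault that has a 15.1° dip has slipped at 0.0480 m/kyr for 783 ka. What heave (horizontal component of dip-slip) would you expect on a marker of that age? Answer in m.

36.3 m

dip-slip = rate × time = 0.0480 m/kyr × 783 ka = 37.58 m
heave = dip-slip × cos(dip) = 37.58 × cos(15.1°) = 36.3 m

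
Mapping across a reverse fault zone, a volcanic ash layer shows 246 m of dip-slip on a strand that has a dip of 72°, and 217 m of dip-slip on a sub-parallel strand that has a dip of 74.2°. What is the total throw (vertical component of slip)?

throw_A = 246 × sin(72°) = 234 m
throw_B = 217 × sin(74.2°) = 208.8 m
total = 234 + 208.8 = 443 m

443 m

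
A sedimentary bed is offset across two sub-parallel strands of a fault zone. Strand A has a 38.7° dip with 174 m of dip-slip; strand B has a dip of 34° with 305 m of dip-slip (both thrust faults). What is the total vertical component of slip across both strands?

throw_A = 174 × sin(38.7°) = 108.8 m
throw_B = 305 × sin(34°) = 170.6 m
total = 108.8 + 170.6 = 279 m

279 m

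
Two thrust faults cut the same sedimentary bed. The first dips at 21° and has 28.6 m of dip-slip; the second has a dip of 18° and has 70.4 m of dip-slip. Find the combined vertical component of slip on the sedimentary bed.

throw_A = 28.6 × sin(21°) = 10.25 m
throw_B = 70.4 × sin(18°) = 21.75 m
total = 10.25 + 21.75 = 32 m

32 m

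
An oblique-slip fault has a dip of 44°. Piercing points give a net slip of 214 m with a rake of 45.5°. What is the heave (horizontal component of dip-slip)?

dip-slip = net slip × sin(rake) = 214 m × sin(45.5°) = 152.6 m
heave = dip-slip × cos(dip) = 152.6 × cos(44°) = 110 m

110 m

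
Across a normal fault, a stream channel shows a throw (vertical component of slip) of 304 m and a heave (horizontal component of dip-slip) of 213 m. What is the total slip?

371 m

net slip = √(throw² + heave²) = √(304² + 213²) = 371 m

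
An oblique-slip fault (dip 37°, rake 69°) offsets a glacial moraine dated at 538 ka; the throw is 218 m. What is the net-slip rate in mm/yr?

0.721 mm/yr

dip-slip = throw / sin(dip) = 218 / sin(37°) = 362.2 m
net slip = dip-slip / sin(rake) = 362.2 / sin(69°) = 388 m
rate = 388 m / 538 ka = 0.000721 m/yr = 0.721 mm/yr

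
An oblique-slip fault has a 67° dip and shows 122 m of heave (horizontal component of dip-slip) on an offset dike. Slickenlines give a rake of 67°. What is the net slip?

dip-slip = heave / cos(dip) = 122 / cos(67°) = 312.2 m
net slip = dip-slip / sin(rake) = 312.2 / sin(67°) = 339 m

339 m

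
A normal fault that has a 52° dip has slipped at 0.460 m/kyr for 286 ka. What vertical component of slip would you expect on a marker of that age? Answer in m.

104 m

dip-slip = rate × time = 0.460 m/kyr × 286 ka = 131.6 m
throw = dip-slip × sin(dip) = 131.6 × sin(52°) = 104 m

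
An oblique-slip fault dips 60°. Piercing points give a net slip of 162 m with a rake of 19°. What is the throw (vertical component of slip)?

45.7 m

dip-slip = net slip × sin(rake) = 162 m × sin(19°) = 52.74 m
throw = dip-slip × sin(dip) = 52.74 × sin(60°) = 45.7 m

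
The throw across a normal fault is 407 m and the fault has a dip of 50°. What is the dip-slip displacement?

dip-slip = throw / sin(dip) = 407 / sin(50°) = 531 m

531 m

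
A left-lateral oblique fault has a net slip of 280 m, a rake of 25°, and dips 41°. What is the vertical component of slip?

77.6 m

dip-slip = net slip × sin(rake) = 280 m × sin(25°) = 118.3 m
throw = dip-slip × sin(dip) = 118.3 × sin(41°) = 77.6 m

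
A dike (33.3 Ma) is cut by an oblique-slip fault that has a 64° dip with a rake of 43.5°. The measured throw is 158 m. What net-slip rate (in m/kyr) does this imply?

0.00767 m/kyr

dip-slip = throw / sin(dip) = 158 / sin(64°) = 175.8 m
net slip = dip-slip / sin(rake) = 175.8 / sin(43.5°) = 255.4 m
rate = 255.4 m / 33.3 Ma = 0.00000767 m/yr = 0.00767 m/kyr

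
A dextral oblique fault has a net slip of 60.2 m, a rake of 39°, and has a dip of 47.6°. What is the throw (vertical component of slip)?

28 m

dip-slip = net slip × sin(rake) = 60.2 m × sin(39°) = 37.89 m
throw = dip-slip × sin(dip) = 37.89 × sin(47.6°) = 28 m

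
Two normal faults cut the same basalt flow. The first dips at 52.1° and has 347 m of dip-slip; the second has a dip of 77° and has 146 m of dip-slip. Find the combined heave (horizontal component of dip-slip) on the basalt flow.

heave_A = 347 × cos(52.1°) = 213.2 m
heave_B = 146 × cos(77°) = 32.84 m
total = 213.2 + 32.84 = 246 m

246 m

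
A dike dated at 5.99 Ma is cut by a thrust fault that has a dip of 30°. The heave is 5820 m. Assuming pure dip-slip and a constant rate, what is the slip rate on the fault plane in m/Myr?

1120 m/Myr

dip-slip = heave / cos(dip) = 5820 m / cos(30°) = 6720 m
rate = 6720 m / 5.99 Ma = 0.00112 m/yr = 1120 m/Myr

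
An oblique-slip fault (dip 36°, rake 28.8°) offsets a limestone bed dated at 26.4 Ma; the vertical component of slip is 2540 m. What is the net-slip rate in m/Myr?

340 m/Myr

dip-slip = throw / sin(dip) = 2540 / sin(36°) = 4321 m
net slip = dip-slip / sin(rake) = 4321 / sin(28.8°) = 8970 m
rate = 8970 m / 26.4 Ma = 0.000340 m/yr = 340 m/Myr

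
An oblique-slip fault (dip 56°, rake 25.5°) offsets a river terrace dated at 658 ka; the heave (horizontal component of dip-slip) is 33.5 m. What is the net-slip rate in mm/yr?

0.211 mm/yr

dip-slip = heave / cos(dip) = 33.5 / cos(56°) = 59.91 m
net slip = dip-slip / sin(rake) = 59.91 / sin(25.5°) = 139.2 m
rate = 139.2 m / 658 ka = 0.000211 m/yr = 0.211 mm/yr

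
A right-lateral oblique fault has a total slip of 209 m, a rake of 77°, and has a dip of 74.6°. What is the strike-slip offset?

strike-slip = net slip × cos(rake) = 209 m × cos(77°) = 47 m

47 m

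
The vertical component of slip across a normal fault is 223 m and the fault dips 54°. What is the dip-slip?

276 m

dip-slip = throw / sin(dip) = 223 / sin(54°) = 276 m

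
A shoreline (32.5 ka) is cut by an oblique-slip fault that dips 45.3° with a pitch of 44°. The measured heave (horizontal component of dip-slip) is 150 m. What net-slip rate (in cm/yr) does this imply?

0.945 cm/yr

dip-slip = heave / cos(dip) = 150 / cos(45.3°) = 213.3 m
net slip = dip-slip / sin(rake) = 213.3 / sin(44°) = 307 m
rate = 307 m / 32.5 ka = 0.00945 m/yr = 0.945 cm/yr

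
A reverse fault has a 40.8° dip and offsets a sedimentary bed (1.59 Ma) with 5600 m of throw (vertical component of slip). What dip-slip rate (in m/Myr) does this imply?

dip-slip = throw / sin(dip) = 5600 m / sin(40.8°) = 8570 m
rate = 8570 m / 1.59 Ma = 0.00539 m/yr = 5390 m/Myr

5390 m/Myr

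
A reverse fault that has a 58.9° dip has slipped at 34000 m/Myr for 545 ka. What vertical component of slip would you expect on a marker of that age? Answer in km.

15.9 km

dip-slip = rate × time = 34000 m/Myr × 545 ka = 18530 m
throw = dip-slip × sin(dip) = 18530 × sin(58.9°) = 15900 m = 15.9 km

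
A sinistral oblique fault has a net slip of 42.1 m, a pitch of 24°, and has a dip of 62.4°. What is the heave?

7.93 m

dip-slip = net slip × sin(rake) = 42.1 m × sin(24°) = 17.12 m
heave = dip-slip × cos(dip) = 17.12 × cos(62.4°) = 7.93 m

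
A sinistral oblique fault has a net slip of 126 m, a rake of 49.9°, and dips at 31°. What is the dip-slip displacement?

dip-slip = net slip × sin(rake) = 126 m × sin(49.9°) = 96.4 m

96.4 m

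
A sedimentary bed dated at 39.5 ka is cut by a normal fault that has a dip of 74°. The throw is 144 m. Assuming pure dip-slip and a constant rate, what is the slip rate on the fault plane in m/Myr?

dip-slip = throw / sin(dip) = 144 m / sin(74°) = 149.8 m
rate = 149.8 m / 39.5 ka = 0.00379 m/yr = 3790 m/Myr

3790 m/Myr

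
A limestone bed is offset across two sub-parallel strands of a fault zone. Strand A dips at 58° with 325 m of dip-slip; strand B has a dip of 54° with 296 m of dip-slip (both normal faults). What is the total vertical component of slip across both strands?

throw_A = 325 × sin(58°) = 275.6 m
throw_B = 296 × sin(54°) = 239.5 m
total = 275.6 + 239.5 = 515 m

515 m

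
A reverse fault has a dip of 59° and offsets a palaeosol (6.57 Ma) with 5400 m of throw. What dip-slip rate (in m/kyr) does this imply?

0.959 m/kyr

dip-slip = throw / sin(dip) = 5400 m / sin(59°) = 6300 m
rate = 6300 m / 6.57 Ma = 0.000959 m/yr = 0.959 m/kyr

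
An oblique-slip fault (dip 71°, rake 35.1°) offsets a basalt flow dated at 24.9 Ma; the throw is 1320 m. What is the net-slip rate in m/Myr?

dip-slip = throw / sin(dip) = 1320 / sin(71°) = 1396 m
net slip = dip-slip / sin(rake) = 1396 / sin(35.1°) = 2428 m
rate = 2428 m / 24.9 Ma = 0.0000975 m/yr = 97.5 m/Myr

97.5 m/Myr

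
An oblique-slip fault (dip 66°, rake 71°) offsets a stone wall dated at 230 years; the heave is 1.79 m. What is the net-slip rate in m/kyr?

dip-slip = heave / cos(dip) = 1.79 / cos(66°) = 4.401 m
net slip = dip-slip / sin(rake) = 4.401 / sin(71°) = 4.654 m
rate = 4.654 m / 230 years = 0.0202 m/yr = 20.2 m/kyr

20.2 m/kyr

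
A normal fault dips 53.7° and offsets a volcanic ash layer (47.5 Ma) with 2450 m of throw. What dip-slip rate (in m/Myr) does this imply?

dip-slip = throw / sin(dip) = 2450 m / sin(53.7°) = 3040 m
rate = 3040 m / 47.5 Ma = 0.0000640 m/yr = 64 m/Myr

64 m/Myr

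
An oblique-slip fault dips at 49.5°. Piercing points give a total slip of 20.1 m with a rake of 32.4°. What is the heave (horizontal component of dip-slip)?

6.99 m

dip-slip = net slip × sin(rake) = 20.1 m × sin(32.4°) = 10.77 m
heave = dip-slip × cos(dip) = 10.77 × cos(49.5°) = 6.99 m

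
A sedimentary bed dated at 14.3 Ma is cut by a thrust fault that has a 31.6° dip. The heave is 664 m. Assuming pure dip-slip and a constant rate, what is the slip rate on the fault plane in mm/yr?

dip-slip = heave / cos(dip) = 664 m / cos(31.6°) = 779.6 m
rate = 779.6 m / 14.3 Ma = 0.0000545 m/yr = 0.0545 mm/yr

0.0545 mm/yr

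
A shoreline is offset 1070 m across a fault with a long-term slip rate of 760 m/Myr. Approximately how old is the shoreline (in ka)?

1410 ka

age = offset / rate = 1070 m / (760 m/Myr) = 1.41e+06 yr = 1410 ka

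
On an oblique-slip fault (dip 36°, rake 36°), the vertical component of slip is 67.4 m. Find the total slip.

dip-slip = throw / sin(dip) = 67.4 / sin(36°) = 114.7 m
net slip = dip-slip / sin(rake) = 114.7 / sin(36°) = 195 m

195 m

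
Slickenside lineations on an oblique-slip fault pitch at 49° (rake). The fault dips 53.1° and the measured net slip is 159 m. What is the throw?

dip-slip = net slip × sin(rake) = 159 m × sin(49°) = 120 m
throw = dip-slip × sin(dip) = 120 × sin(53.1°) = 96 m

96 m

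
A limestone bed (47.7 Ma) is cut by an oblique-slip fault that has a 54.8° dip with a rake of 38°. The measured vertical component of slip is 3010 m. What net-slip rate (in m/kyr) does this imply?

0.125 m/kyr

dip-slip = throw / sin(dip) = 3010 / sin(54.8°) = 3684 m
net slip = dip-slip / sin(rake) = 3684 / sin(38°) = 5983 m
rate = 5983 m / 47.7 Ma = 0.000125 m/yr = 0.125 m/kyr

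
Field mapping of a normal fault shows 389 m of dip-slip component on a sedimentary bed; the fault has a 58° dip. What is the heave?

206 m

heave = dip-slip × cos(dip) = 389 m × cos(58°) = 206 m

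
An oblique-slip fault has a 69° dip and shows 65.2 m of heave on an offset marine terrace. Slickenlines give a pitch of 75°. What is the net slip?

188 m

dip-slip = heave / cos(dip) = 65.2 / cos(69°) = 181.9 m
net slip = dip-slip / sin(rake) = 181.9 / sin(75°) = 188 m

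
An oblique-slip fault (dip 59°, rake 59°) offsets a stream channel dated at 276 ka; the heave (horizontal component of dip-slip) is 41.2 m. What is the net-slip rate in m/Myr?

dip-slip = heave / cos(dip) = 41.2 / cos(59°) = 79.99 m
net slip = dip-slip / sin(rake) = 79.99 / sin(59°) = 93.32 m
rate = 93.32 m / 276 ka = 0.000338 m/yr = 338 m/Myr

338 m/Myr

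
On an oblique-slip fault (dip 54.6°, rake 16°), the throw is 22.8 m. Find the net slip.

101 m

dip-slip = throw / sin(dip) = 22.8 / sin(54.6°) = 27.97 m
net slip = dip-slip / sin(rake) = 27.97 / sin(16°) = 101 m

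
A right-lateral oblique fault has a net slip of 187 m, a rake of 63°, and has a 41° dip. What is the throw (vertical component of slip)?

dip-slip = net slip × sin(rake) = 187 m × sin(63°) = 166.6 m
throw = dip-slip × sin(dip) = 166.6 × sin(41°) = 109 m

109 m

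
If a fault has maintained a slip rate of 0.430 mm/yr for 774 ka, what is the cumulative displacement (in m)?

333 m

slip = rate × time = 0.430 mm/yr × 774 ka = 333 m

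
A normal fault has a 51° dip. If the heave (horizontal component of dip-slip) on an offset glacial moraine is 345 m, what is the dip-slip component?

dip-slip = heave / cos(dip) = 345 / cos(51°) = 548 m

548 m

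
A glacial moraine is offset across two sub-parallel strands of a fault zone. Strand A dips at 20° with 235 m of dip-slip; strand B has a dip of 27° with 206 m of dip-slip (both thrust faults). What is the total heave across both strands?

404 m

heave_A = 235 × cos(20°) = 220.8 m
heave_B = 206 × cos(27°) = 183.5 m
total = 220.8 + 183.5 = 404 m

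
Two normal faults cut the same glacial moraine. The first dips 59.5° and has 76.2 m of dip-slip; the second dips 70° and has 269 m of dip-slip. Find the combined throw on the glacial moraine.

318 m

throw_A = 76.2 × sin(59.5°) = 65.66 m
throw_B = 269 × sin(70°) = 252.8 m
total = 65.66 + 252.8 = 318 m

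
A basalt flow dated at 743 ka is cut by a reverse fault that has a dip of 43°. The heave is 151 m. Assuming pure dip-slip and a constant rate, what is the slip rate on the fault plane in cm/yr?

0.0278 cm/yr

dip-slip = heave / cos(dip) = 151 m / cos(43°) = 206.5 m
rate = 206.5 m / 743 ka = 0.000278 m/yr = 0.0278 cm/yr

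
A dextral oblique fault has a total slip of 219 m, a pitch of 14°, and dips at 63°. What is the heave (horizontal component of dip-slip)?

24.1 m

dip-slip = net slip × sin(rake) = 219 m × sin(14°) = 52.98 m
heave = dip-slip × cos(dip) = 52.98 × cos(63°) = 24.1 m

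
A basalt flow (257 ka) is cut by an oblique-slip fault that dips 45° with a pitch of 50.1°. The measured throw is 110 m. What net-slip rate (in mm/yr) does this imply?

dip-slip = throw / sin(dip) = 110 / sin(45°) = 155.6 m
net slip = dip-slip / sin(rake) = 155.6 / sin(50.1°) = 202.8 m
rate = 202.8 m / 257 ka = 0.000789 m/yr = 0.789 mm/yr

0.789 mm/yr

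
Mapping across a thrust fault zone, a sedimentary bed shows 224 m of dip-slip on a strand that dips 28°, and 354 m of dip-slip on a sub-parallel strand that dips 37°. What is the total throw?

318 m

throw_A = 224 × sin(28°) = 105.2 m
throw_B = 354 × sin(37°) = 213 m
total = 105.2 + 213 = 318 m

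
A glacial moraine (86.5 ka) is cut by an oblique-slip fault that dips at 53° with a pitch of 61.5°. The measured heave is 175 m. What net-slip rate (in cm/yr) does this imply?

0.383 cm/yr

dip-slip = heave / cos(dip) = 175 / cos(53°) = 290.8 m
net slip = dip-slip / sin(rake) = 290.8 / sin(61.5°) = 330.9 m
rate = 330.9 m / 86.5 ka = 0.00383 m/yr = 0.383 cm/yr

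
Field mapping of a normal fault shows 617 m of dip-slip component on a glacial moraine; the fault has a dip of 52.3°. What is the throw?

throw = dip-slip × sin(dip) = 617 m × sin(52.3°) = 488 m

488 m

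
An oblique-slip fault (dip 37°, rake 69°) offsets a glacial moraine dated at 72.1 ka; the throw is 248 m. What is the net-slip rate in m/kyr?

6.12 m/kyr

dip-slip = throw / sin(dip) = 248 / sin(37°) = 412.1 m
net slip = dip-slip / sin(rake) = 412.1 / sin(69°) = 441.4 m
rate = 441.4 m / 72.1 ka = 0.00612 m/yr = 6.12 m/kyr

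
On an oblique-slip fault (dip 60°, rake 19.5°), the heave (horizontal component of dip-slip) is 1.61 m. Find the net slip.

dip-slip = heave / cos(dip) = 1.61 / cos(60°) = 3.220 m
net slip = dip-slip / sin(rake) = 3.220 / sin(19.5°) = 9.65 m

9.65 m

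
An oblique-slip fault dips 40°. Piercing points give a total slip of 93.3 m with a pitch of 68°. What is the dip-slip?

86.5 m

dip-slip = net slip × sin(rake) = 93.3 m × sin(68°) = 86.5 m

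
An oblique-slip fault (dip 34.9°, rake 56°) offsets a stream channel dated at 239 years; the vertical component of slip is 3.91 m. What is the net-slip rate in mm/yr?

34.5 mm/yr

dip-slip = throw / sin(dip) = 3.91 / sin(34.9°) = 6.834 m
net slip = dip-slip / sin(rake) = 6.834 / sin(56°) = 8.243 m
rate = 8.243 m / 239 years = 0.0345 m/yr = 34.5 mm/yr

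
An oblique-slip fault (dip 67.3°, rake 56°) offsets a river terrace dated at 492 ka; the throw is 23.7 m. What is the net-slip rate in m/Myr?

63 m/Myr

dip-slip = throw / sin(dip) = 23.7 / sin(67.3°) = 25.69 m
net slip = dip-slip / sin(rake) = 25.69 / sin(56°) = 30.99 m
rate = 30.99 m / 492 ka = 0.0000630 m/yr = 63 m/Myr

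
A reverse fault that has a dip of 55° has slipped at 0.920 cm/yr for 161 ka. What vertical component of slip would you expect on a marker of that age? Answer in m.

dip-slip = rate × time = 0.920 cm/yr × 161 ka = 1481 m
throw = dip-slip × sin(dip) = 1481 × sin(55°) = 1210 m

1210 m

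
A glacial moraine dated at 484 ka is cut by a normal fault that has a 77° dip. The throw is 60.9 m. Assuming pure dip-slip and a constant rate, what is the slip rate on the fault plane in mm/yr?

dip-slip = throw / sin(dip) = 60.9 m / sin(77°) = 62.50 m
rate = 62.50 m / 484 ka = 0.000129 m/yr = 0.129 mm/yr

0.129 mm/yr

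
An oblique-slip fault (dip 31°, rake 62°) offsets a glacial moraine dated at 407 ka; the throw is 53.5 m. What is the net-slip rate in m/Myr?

289 m/Myr

dip-slip = throw / sin(dip) = 53.5 / sin(31°) = 103.9 m
net slip = dip-slip / sin(rake) = 103.9 / sin(62°) = 117.6 m
rate = 117.6 m / 407 ka = 0.000289 m/yr = 289 m/Myr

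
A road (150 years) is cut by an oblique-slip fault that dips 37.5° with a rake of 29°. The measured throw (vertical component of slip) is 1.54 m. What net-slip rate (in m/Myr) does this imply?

34800 m/Myr

dip-slip = throw / sin(dip) = 1.54 / sin(37.5°) = 2.530 m
net slip = dip-slip / sin(rake) = 2.530 / sin(29°) = 5.218 m
rate = 5.218 m / 150 years = 0.0348 m/yr = 34800 m/Myr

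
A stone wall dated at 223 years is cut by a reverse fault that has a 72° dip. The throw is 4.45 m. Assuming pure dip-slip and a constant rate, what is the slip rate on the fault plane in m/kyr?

dip-slip = throw / sin(dip) = 4.45 m / sin(72°) = 4.679 m
rate = 4.679 m / 223 years = 0.0210 m/yr = 21 m/kyr

21 m/kyr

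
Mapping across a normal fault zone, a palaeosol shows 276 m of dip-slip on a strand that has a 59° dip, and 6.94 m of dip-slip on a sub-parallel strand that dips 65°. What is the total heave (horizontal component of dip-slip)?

145 m

heave_A = 276 × cos(59°) = 142.2 m
heave_B = 6.94 × cos(65°) = 2.933 m
total = 142.2 + 2.933 = 145 m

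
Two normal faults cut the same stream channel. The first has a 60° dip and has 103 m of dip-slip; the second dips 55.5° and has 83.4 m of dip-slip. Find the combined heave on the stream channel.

heave_A = 103 × cos(60°) = 51.50 m
heave_B = 83.4 × cos(55.5°) = 47.24 m
total = 51.50 + 47.24 = 98.7 m

98.7 m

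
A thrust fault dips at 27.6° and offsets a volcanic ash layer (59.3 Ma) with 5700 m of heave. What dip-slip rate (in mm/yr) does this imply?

0.108 mm/yr

dip-slip = heave / cos(dip) = 5700 m / cos(27.6°) = 6432 m
rate = 6432 m / 59.3 Ma = 0.000108 m/yr = 0.108 mm/yr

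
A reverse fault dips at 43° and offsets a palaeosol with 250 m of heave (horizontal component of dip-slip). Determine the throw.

233 m

throw = heave × tan(dip) = 250 × tan(43°) = 233 m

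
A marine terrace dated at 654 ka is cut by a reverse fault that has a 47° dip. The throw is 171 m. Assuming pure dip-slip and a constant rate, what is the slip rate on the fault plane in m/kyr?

0.358 m/kyr

dip-slip = throw / sin(dip) = 171 m / sin(47°) = 233.8 m
rate = 233.8 m / 654 ka = 0.000358 m/yr = 0.358 m/kyr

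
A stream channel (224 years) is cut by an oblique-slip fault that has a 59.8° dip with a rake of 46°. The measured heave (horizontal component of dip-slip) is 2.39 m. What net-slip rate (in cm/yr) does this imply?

dip-slip = heave / cos(dip) = 2.39 / cos(59.8°) = 4.751 m
net slip = dip-slip / sin(rake) = 4.751 / sin(46°) = 6.605 m
rate = 6.605 m / 224 years = 0.0295 m/yr = 2.95 cm/yr

2.95 cm/yr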